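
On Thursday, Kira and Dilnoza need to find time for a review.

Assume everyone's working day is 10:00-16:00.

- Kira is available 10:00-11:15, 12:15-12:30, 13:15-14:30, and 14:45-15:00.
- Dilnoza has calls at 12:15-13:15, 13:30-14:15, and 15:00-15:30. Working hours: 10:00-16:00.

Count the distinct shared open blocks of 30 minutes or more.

Dilnoza free within 10:00–16:00: 10:00–12:15, 13:15–13:30, 14:15–15:00, 15:30–16:00.
Kira ∩ Dilnoza: 10:00–11:15, 13:15–13:30, 14:15–14:30, 14:45–15:00.
Windows ≥ 30 min: 10:00–11:15.
That's 1 window.

1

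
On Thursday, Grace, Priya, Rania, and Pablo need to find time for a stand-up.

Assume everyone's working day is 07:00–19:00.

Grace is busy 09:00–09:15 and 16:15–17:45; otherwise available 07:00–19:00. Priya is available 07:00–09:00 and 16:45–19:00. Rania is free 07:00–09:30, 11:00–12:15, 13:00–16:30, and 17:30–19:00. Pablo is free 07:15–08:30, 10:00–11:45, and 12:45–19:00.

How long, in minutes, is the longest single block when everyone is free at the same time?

75 minutes

Grace free within 07:00–19:00: 07:00–09:00, 09:15–16:15, 17:45–19:00.
Grace ∩ Priya: 07:00–09:00, 17:45–19:00.
Grace ∩ Priya ∩ Rania: 07:00–09:00, 17:45–19:00.
Grace ∩ Priya ∩ Rania ∩ Pablo: 07:15–08:30, 17:45–19:00.
Common window lengths: 75, 75 min; longest is 75.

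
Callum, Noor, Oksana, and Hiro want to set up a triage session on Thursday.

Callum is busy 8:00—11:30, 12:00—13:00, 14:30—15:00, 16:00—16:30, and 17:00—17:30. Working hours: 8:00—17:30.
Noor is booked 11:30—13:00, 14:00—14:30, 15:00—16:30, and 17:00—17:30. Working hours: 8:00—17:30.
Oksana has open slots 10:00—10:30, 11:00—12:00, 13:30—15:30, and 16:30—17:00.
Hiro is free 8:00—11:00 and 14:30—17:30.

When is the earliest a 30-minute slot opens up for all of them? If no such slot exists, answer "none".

Callum free within 08:00–17:30: 11:30–12:00, 13:00–14:30, 15:00–16:00, 16:30–17:00.
Noor free within 08:00–17:30: 08:00–11:30, 13:00–14:00, 14:30–15:00, 16:30–17:00.
Callum ∩ Noor: 13:00–14:00, 16:30–17:00.
Callum ∩ Noor ∩ Oksana: 13:30–14:00, 16:30–17:00.
Callum ∩ Noor ∩ Oksana ∩ Hiro: 16:30–17:00.
Windows ≥ 30 min: 16:30–17:00.
Earliest such window starts at 16:30.

16:30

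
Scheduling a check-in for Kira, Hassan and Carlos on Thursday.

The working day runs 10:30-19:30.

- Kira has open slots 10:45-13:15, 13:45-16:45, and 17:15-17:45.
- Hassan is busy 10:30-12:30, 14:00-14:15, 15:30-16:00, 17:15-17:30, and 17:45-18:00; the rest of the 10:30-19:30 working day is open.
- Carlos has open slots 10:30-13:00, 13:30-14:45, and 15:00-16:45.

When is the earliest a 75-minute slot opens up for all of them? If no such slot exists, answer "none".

Hassan free within 10:30–19:30: 12:30–14:00, 14:15–15:30, 16:00–17:15, 17:30–17:45, 18:00–19:30.
Kira ∩ Hassan: 12:30–13:15, 13:45–14:00, 14:15–15:30, 16:00–16:45, 17:30–17:45.
Kira ∩ Hassan ∩ Carlos: 12:30–13:00, 13:45–14:00, 14:15–14:45, 15:00–15:30, 16:00–16:45.
Windows ≥ 75 min: (none).

none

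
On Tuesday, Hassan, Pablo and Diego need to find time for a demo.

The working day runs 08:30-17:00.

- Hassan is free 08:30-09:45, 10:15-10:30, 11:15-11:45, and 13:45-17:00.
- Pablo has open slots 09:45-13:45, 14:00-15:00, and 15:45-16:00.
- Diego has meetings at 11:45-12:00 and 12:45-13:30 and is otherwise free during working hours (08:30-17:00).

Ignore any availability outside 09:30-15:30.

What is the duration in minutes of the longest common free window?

Diego free within 08:30–17:00: 08:30–11:45, 12:00–12:45, 13:30–17:00.
Hassan ∩ Pablo: 10:15–10:30, 11:15–11:45, 14:00–15:00, 15:45–16:00.
Hassan ∩ Pablo ∩ Diego: 10:15–10:30, 11:15–11:45, 14:00–15:00, 15:45–16:00.
Restricted to 09:30–15:30: 10:15–10:30, 11:15–11:45, 14:00–15:00.
Common window lengths: 15, 30, 60 min; longest is 60.

60 minutes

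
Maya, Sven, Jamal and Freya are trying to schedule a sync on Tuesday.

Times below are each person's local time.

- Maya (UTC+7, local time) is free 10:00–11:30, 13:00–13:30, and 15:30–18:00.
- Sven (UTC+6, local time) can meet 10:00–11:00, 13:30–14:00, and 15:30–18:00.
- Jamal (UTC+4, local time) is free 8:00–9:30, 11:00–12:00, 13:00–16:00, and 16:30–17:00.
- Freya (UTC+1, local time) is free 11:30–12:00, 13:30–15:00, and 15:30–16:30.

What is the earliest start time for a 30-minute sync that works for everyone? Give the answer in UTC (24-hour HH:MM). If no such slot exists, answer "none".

Maya → UTC: 03:00–04:30, 06:00–06:30, 08:30–11:00.
Sven → UTC: 04:00–05:00, 07:30–08:00, 09:30–12:00.
Jamal → UTC: 04:00–05:30, 07:00–08:00, 09:00–12:00, 12:30–13:00.
Freya → UTC: 10:30–11:00, 12:30–14:00, 14:30–15:30.
Maya ∩ Sven: 04:00–04:30, 09:30–11:00.
Maya ∩ Sven ∩ Jamal: 04:00–04:30, 09:30–11:00.
Maya ∩ Sven ∩ Jamal ∩ Freya: 10:30–11:00.
Windows ≥ 30 min: 10:30–11:00.
Earliest such window starts at 10:30.

10:30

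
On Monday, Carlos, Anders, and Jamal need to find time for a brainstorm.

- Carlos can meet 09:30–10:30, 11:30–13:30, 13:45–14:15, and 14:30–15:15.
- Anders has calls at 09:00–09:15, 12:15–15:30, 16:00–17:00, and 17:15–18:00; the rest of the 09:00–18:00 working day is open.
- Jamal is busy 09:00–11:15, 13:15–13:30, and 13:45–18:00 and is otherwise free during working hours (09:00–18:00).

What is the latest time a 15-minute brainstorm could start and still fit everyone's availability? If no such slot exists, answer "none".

Anders free within 09:00–18:00: 09:15–12:15, 15:30–16:00, 17:00–17:15.
Jamal free within 09:00–18:00: 11:15–13:15, 13:30–13:45.
Carlos ∩ Anders: 09:30–10:30, 11:30–12:15.
Carlos ∩ Anders ∩ Jamal: 11:30–12:15.
Windows ≥ 15 min: 11:30–12:15.
Latest start in the last window 11:30–12:15 is 12:15 − 15 min = 12:00.

12:00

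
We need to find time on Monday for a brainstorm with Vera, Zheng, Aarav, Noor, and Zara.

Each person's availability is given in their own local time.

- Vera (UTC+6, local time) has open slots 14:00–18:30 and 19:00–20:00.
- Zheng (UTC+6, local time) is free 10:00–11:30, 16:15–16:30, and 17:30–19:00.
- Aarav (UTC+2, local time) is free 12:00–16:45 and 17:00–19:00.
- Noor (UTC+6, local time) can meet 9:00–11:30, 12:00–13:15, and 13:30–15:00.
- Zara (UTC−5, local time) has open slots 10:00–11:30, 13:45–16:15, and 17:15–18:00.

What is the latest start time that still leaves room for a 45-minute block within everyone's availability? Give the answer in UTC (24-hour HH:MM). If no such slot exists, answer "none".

Vera → UTC: 08:00–12:30, 13:00–14:00.
Zheng → UTC: 04:00–05:30, 10:15–10:30, 11:30–13:00.
Aarav → UTC: 10:00–14:45, 15:00–17:00.
Noor → UTC: 03:00–05:30, 06:00–07:15, 07:30–09:00.
Zara → UTC: 15:00–16:30, 18:45–21:15, 22:15–23:00.
Vera ∩ Zheng: 10:15–10:30, 11:30–12:30.
Vera ∩ Zheng ∩ Aarav: 10:15–10:30, 11:30–12:30.
Vera ∩ Zheng ∩ Aarav ∩ Noor: (none).
Vera ∩ Zheng ∩ Aarav ∩ Noor ∩ Zara: (none).
Windows ≥ 45 min: (none).

none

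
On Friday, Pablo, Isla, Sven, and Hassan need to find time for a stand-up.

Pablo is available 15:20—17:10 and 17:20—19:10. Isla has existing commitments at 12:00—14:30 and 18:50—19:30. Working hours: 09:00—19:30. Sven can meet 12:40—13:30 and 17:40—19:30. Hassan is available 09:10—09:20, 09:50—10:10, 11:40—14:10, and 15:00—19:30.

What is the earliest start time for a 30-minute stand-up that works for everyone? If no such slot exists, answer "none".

17:40

Isla free within 09:00–19:30: 09:00–12:00, 14:30–18:50.
Pablo ∩ Isla: 15:20–17:10, 17:20–18:50.
Pablo ∩ Isla ∩ Sven: 17:40–18:50.
Pablo ∩ Isla ∩ Sven ∩ Hassan: 17:40–18:50.
Windows ≥ 30 min: 17:40–18:50.
Earliest such window starts at 17:40.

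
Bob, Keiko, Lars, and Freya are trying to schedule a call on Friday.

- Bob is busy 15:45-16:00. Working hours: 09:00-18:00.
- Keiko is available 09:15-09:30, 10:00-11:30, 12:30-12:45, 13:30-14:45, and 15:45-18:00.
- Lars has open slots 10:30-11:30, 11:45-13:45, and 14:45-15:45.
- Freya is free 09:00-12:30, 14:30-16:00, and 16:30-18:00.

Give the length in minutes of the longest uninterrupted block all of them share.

60 minutes

Bob free within 09:00–18:00: 09:00–15:45, 16:00–18:00.
Bob ∩ Keiko: 09:15–09:30, 10:00–11:30, 12:30–12:45, 13:30–14:45, 16:00–18:00.
Bob ∩ Keiko ∩ Lars: 10:30–11:30, 12:30–12:45, 13:30–13:45.
Bob ∩ Keiko ∩ Lars ∩ Freya: 10:30–11:30.
Single common window of 60 minutes.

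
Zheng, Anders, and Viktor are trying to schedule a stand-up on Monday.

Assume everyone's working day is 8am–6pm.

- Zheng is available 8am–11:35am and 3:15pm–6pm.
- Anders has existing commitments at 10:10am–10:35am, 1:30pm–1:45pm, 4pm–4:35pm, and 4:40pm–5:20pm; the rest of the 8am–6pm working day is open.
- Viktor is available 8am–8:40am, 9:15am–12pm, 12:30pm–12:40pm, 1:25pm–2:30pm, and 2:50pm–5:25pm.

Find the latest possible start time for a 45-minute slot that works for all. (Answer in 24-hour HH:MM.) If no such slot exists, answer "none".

15:15

Anders free within 08:00–18:00: 08:00–10:10, 10:35–13:30, 13:45–16:00, 16:35–16:40, 17:20–18:00.
Zheng ∩ Anders: 08:00–10:10, 10:35–11:35, 15:15–16:00, 16:35–16:40, 17:20–18:00.
Zheng ∩ Anders ∩ Viktor: 08:00–08:40, 09:15–10:10, 10:35–11:35, 15:15–16:00, 16:35–16:40, 17:20–17:25.
Windows ≥ 45 min: 09:15–10:10, 10:35–11:35, 15:15–16:00.
Latest start in the last window 15:15–16:00 is 16:00 − 45 min = 15:15.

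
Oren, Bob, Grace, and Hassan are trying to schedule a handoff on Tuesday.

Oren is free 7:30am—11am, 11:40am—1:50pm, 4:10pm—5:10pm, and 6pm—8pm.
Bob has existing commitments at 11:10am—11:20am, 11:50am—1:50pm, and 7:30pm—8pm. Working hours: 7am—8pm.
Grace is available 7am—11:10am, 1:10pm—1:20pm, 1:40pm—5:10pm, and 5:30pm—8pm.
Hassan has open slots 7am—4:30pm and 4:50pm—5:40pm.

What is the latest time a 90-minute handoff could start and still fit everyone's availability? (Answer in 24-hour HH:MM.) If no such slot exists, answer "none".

09:30

Bob free within 07:00–20:00: 07:00–11:10, 11:20–11:50, 13:50–19:30.
Oren ∩ Bob: 07:30–11:00, 11:40–11:50, 16:10–17:10, 18:00–19:30.
Oren ∩ Bob ∩ Grace: 07:30–11:00, 16:10–17:10, 18:00–19:30.
Oren ∩ Bob ∩ Grace ∩ Hassan: 07:30–11:00, 16:10–16:30, 16:50–17:10.
Windows ≥ 90 min: 07:30–11:00.
Latest start in the last window 07:30–11:00 is 11:00 − 90 min = 09:30.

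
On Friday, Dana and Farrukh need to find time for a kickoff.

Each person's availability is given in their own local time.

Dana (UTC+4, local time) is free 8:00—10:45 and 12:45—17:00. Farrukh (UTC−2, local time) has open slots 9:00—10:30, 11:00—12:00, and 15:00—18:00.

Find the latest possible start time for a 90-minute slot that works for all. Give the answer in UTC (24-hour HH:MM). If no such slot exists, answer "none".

Dana → UTC: 04:00–06:45, 08:45–13:00.
Farrukh → UTC: 11:00–12:30, 13:00–14:00, 17:00–20:00.
Dana ∩ Farrukh: 11:00–12:30.
Windows ≥ 90 min: 11:00–12:30.
Latest start in the last window 11:00–12:30 is 12:30 − 90 min = 11:00.

11:00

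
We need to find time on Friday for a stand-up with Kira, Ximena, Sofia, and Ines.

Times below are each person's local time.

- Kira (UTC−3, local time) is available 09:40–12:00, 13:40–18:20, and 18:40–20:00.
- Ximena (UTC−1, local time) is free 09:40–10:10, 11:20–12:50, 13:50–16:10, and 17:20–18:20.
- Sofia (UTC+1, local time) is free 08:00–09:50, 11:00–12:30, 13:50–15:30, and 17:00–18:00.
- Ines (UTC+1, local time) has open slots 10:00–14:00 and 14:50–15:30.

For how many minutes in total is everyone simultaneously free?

10 minutes

Kira → UTC: 12:40–15:00, 16:40–21:20, 21:40–23:00.
Ximena → UTC: 10:40–11:10, 12:20–13:50, 14:50–17:10, 18:20–19:20.
Sofia → UTC: 07:00–08:50, 10:00–11:30, 12:50–14:30, 16:00–17:00.
Ines → UTC: 09:00–13:00, 13:50–14:30.
Kira ∩ Ximena: 12:40–13:50, 14:50–15:00, 16:40–17:10, 18:20–19:20.
Kira ∩ Ximena ∩ Sofia: 12:50–13:50, 16:40–17:00.
Kira ∩ Ximena ∩ Sofia ∩ Ines: 12:50–13:00.
Total common minutes: 10.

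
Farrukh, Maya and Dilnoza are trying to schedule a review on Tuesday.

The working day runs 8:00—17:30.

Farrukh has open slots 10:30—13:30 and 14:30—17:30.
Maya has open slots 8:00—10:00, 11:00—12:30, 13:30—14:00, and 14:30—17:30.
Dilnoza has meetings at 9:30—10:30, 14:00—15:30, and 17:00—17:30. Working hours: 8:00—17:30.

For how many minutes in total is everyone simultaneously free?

Dilnoza free within 08:00–17:30: 08:00–09:30, 10:30–14:00, 15:30–17:00.
Farrukh ∩ Maya: 11:00–12:30, 14:30–17:30.
Farrukh ∩ Maya ∩ Dilnoza: 11:00–12:30, 15:30–17:00.
Total common minutes: 90 + 90 = 180.

180 minutes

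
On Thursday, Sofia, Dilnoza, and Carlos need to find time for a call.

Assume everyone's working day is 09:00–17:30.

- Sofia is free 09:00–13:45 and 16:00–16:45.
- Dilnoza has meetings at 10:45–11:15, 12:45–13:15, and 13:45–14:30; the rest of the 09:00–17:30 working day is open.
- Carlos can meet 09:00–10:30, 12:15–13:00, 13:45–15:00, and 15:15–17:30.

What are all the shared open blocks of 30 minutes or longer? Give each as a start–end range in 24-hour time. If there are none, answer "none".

Dilnoza free within 09:00–17:30: 09:00–10:45, 11:15–12:45, 13:15–13:45, 14:30–17:30.
Sofia ∩ Dilnoza: 09:00–10:45, 11:15–12:45, 13:15–13:45, 16:00–16:45.
Sofia ∩ Dilnoza ∩ Carlos: 09:00–10:30, 12:15–12:45, 16:00–16:45.
Windows ≥ 30 min: 09:00–10:30, 12:15–12:45, 16:00–16:45.

09:00–10:30, 12:15–12:45, 16:00–16:45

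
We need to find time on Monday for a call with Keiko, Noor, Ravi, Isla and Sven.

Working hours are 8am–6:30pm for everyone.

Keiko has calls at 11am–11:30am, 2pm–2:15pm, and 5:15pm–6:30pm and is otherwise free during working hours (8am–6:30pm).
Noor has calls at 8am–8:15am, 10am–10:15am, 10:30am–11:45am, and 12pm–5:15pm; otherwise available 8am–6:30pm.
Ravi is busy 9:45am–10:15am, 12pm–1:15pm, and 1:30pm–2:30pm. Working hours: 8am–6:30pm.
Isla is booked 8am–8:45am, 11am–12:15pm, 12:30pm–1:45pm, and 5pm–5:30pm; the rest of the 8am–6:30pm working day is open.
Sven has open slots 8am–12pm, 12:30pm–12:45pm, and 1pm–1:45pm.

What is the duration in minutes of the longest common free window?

Keiko free within 08:00–18:30: 08:00–11:00, 11:30–14:00, 14:15–17:15.
Noor free within 08:00–18:30: 08:15–10:00, 10:15–10:30, 11:45–12:00, 17:15–18:30.
Ravi free within 08:00–18:30: 08:00–09:45, 10:15–12:00, 13:15–13:30, 14:30–18:30.
Isla free within 08:00–18:30: 08:45–11:00, 12:15–12:30, 13:45–17:00, 17:30–18:30.
Keiko ∩ Noor: 08:15–10:00, 10:15–10:30, 11:45–12:00.
Keiko ∩ Noor ∩ Ravi: 08:15–09:45, 10:15–10:30, 11:45–12:00.
Keiko ∩ Noor ∩ Ravi ∩ Isla: 08:45–09:45, 10:15–10:30.
Keiko ∩ Noor ∩ Ravi ∩ Isla ∩ Sven: 08:45–09:45, 10:15–10:30.
Common window lengths: 60, 15 min; longest is 60.

60 minutes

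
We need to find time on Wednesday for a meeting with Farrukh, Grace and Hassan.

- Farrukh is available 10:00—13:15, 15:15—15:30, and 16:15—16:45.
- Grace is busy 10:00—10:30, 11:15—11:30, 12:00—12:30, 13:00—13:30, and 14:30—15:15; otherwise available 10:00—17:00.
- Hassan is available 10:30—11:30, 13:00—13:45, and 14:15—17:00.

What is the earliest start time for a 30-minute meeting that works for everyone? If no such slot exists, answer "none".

Grace free within 10:00–17:00: 10:30–11:15, 11:30–12:00, 12:30–13:00, 13:30–14:30, 15:15–17:00.
Farrukh ∩ Grace: 10:30–11:15, 11:30–12:00, 12:30–13:00, 15:15–15:30, 16:15–16:45.
Farrukh ∩ Grace ∩ Hassan: 10:30–11:15, 15:15–15:30, 16:15–16:45.
Windows ≥ 30 min: 10:30–11:15, 16:15–16:45.
Earliest such window starts at 10:30.

10:30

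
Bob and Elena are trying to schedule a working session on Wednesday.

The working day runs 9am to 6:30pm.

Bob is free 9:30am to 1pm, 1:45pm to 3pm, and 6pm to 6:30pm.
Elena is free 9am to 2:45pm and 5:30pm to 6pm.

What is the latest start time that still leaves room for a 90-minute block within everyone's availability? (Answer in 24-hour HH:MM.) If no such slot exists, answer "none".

Bob ∩ Elena: 09:30–13:00, 13:45–14:45.
Windows ≥ 90 min: 09:30–13:00.
Latest start in the last window 09:30–13:00 is 13:00 − 90 min = 11:30.

11:30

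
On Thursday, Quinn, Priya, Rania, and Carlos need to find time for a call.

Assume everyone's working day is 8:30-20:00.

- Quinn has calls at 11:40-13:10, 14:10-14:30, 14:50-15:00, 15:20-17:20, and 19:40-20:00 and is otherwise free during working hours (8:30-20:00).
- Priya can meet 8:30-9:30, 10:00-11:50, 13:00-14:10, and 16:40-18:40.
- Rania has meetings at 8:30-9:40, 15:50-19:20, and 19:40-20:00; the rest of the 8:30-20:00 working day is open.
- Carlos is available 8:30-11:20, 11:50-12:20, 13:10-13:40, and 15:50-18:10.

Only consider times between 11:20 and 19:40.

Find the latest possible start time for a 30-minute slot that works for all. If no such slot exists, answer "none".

13:10

Quinn free within 08:30–20:00: 08:30–11:40, 13:10–14:10, 14:30–14:50, 15:00–15:20, 17:20–19:40.
Rania free within 08:30–20:00: 09:40–15:50, 19:20–19:40.
Quinn ∩ Priya: 08:30–09:30, 10:00–11:40, 13:10–14:10, 17:20–18:40.
Quinn ∩ Priya ∩ Rania: 10:00–11:40, 13:10–14:10.
Quinn ∩ Priya ∩ Rania ∩ Carlos: 10:00–11:20, 13:10–13:40.
Restricted to 11:20–19:40: 13:10–13:40.
Windows ≥ 30 min: 13:10–13:40.
Latest start in the last window 13:10–13:40 is 13:40 − 30 min = 13:10.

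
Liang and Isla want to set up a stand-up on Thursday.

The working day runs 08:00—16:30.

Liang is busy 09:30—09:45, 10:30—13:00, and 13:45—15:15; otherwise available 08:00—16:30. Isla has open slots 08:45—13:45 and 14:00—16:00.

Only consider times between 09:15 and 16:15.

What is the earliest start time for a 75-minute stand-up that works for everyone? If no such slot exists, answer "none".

none

Liang free within 08:00–16:30: 08:00–09:30, 09:45–10:30, 13:00–13:45, 15:15–16:30.
Liang ∩ Isla: 08:45–09:30, 09:45–10:30, 13:00–13:45, 15:15–16:00.
Restricted to 09:15–16:15: 09:15–09:30, 09:45–10:30, 13:00–13:45, 15:15–16:00.
Windows ≥ 75 min: (none).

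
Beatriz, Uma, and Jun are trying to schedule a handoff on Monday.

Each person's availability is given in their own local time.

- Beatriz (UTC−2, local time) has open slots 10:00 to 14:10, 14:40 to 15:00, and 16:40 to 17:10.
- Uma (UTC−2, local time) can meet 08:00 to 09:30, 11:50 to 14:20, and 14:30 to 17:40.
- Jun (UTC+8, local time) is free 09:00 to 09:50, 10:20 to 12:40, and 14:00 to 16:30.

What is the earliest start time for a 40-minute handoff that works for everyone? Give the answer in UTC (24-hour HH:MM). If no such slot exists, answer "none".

Beatriz → UTC: 12:00–16:10, 16:40–17:00, 18:40–19:10.
Uma → UTC: 10:00–11:30, 13:50–16:20, 16:30–19:40.
Jun → UTC: 01:00–01:50, 02:20–04:40, 06:00–08:30.
Beatriz ∩ Uma: 13:50–16:10, 16:40–17:00, 18:40–19:10.
Beatriz ∩ Uma ∩ Jun: (none).
Windows ≥ 40 min: (none).

none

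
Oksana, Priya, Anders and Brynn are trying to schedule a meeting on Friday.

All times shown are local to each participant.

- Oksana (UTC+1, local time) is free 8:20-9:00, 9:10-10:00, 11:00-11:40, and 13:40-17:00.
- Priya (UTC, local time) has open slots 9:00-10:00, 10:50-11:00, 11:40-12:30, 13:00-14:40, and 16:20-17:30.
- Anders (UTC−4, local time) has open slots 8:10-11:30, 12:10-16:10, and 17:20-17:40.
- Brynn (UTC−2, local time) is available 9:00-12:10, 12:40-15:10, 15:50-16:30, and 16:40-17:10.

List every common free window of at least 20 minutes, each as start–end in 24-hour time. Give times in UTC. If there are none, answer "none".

Oksana → UTC: 07:20–08:00, 08:10–09:00, 10:00–10:40, 12:40–16:00.
Priya → UTC: 09:00–10:00, 10:50–11:00, 11:40–12:30, 13:00–14:40, 16:20–17:30.
Anders → UTC: 12:10–15:30, 16:10–20:10, 21:20–21:40.
Brynn → UTC: 11:00–14:10, 14:40–17:10, 17:50–18:30, 18:40–19:10.
Oksana ∩ Priya: 13:00–14:40.
Oksana ∩ Priya ∩ Anders: 13:00–14:40.
Oksana ∩ Priya ∩ Anders ∩ Brynn: 13:00–14:10.
Windows ≥ 20 min: 13:00–14:10.

13:00–14:10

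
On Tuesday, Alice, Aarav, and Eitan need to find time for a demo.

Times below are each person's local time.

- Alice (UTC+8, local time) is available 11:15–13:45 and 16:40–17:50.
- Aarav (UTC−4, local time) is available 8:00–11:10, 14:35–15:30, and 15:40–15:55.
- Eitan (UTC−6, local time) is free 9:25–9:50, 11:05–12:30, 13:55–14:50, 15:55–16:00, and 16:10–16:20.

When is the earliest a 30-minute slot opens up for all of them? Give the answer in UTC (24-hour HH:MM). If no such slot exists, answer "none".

none

Alice → UTC: 03:15–05:45, 08:40–09:50.
Aarav → UTC: 12:00–15:10, 18:35–19:30, 19:40–19:55.
Eitan → UTC: 15:25–15:50, 17:05–18:30, 19:55–20:50, 21:55–22:00, 22:10–22:20.
Alice ∩ Aarav: (none).
Alice ∩ Aarav ∩ Eitan: (none).
Windows ≥ 30 min: (none).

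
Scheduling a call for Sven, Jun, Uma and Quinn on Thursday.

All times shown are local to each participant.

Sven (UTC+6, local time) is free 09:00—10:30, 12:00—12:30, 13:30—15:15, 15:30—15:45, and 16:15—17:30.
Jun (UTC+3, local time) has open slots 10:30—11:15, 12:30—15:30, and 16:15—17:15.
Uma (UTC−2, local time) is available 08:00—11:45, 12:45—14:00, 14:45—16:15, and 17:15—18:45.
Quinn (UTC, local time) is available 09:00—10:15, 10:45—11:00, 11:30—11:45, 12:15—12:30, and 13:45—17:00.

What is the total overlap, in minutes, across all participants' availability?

Sven → UTC: 03:00–04:30, 06:00–06:30, 07:30–09:15, 09:30–09:45, 10:15–11:30.
Jun → UTC: 07:30–08:15, 09:30–12:30, 13:15–14:15.
Uma → UTC: 10:00–13:45, 14:45–16:00, 16:45–18:15, 19:15–20:45.
Quinn → UTC: 09:00–10:15, 10:45–11:00, 11:30–11:45, 12:15–12:30, 13:45–17:00.
Sven ∩ Jun: 07:30–08:15, 09:30–09:45, 10:15–11:30.
Sven ∩ Jun ∩ Uma: 10:15–11:30.
Sven ∩ Jun ∩ Uma ∩ Quinn: 10:45–11:00.
Total common minutes: 15.

15 minutes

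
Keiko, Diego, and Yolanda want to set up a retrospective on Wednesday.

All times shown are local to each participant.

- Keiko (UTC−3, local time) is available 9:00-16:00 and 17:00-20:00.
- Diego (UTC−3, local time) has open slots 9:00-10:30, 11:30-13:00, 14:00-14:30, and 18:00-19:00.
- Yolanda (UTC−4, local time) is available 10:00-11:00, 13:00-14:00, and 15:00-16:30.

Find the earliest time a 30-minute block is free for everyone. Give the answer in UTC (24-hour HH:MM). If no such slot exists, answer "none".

Keiko → UTC: 12:00–19:00, 20:00–23:00.
Diego → UTC: 12:00–13:30, 14:30–16:00, 17:00–17:30, 21:00–22:00.
Yolanda → UTC: 14:00–15:00, 17:00–18:00, 19:00–20:30.
Keiko ∩ Diego: 12:00–13:30, 14:30–16:00, 17:00–17:30, 21:00–22:00.
Keiko ∩ Diego ∩ Yolanda: 14:30–15:00, 17:00–17:30.
Windows ≥ 30 min: 14:30–15:00, 17:00–17:30.
Earliest such window starts at 14:30.

14:30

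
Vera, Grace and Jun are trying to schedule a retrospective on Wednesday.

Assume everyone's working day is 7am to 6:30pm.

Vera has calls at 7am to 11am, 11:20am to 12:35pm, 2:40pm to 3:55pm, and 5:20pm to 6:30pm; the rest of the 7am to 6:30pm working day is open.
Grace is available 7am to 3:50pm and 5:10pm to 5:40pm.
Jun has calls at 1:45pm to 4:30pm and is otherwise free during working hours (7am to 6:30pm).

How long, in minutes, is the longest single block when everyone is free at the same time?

70 minutes

Vera free within 07:00–18:30: 11:00–11:20, 12:35–14:40, 15:55–17:20.
Jun free within 07:00–18:30: 07:00–13:45, 16:30–18:30.
Vera ∩ Grace: 11:00–11:20, 12:35–14:40, 17:10–17:20.
Vera ∩ Grace ∩ Jun: 11:00–11:20, 12:35–13:45, 17:10–17:20.
Common window lengths: 20, 70, 10 min; longest is 70.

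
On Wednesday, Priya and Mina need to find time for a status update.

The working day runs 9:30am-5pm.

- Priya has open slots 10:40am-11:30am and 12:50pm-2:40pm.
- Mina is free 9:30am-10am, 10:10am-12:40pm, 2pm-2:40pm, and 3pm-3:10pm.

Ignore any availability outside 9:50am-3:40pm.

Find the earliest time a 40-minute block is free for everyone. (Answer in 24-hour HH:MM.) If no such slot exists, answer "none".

Priya ∩ Mina: 10:40–11:30, 14:00–14:40.
Restricted to 09:50–15:40: 10:40–11:30, 14:00–14:40.
Windows ≥ 40 min: 10:40–11:30, 14:00–14:40.
Earliest such window starts at 10:40.

10:40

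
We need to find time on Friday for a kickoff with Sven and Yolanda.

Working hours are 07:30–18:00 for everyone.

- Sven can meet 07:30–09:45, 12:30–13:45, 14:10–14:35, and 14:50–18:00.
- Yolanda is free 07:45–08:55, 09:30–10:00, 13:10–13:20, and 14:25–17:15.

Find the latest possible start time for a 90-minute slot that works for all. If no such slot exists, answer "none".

Sven ∩ Yolanda: 07:45–08:55, 09:30–09:45, 13:10–13:20, 14:25–14:35, 14:50–17:15.
Windows ≥ 90 min: 14:50–17:15.
Latest start in the last window 14:50–17:15 is 17:15 − 90 min = 15:45.

15:45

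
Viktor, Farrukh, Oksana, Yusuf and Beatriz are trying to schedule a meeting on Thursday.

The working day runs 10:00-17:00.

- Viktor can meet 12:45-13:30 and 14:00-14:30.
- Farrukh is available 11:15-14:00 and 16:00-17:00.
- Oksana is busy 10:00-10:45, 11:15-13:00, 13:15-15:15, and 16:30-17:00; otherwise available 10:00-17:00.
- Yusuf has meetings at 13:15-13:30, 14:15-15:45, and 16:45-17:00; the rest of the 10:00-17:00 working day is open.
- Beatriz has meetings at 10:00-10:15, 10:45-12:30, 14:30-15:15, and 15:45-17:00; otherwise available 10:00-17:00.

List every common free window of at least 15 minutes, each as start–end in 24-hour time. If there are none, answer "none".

13:00–13:15

Oksana free within 10:00–17:00: 10:45–11:15, 13:00–13:15, 15:15–16:30.
Yusuf free within 10:00–17:00: 10:00–13:15, 13:30–14:15, 15:45–16:45.
Beatriz free within 10:00–17:00: 10:15–10:45, 12:30–14:30, 15:15–15:45.
Viktor ∩ Farrukh: 12:45–13:30.
Viktor ∩ Farrukh ∩ Oksana: 13:00–13:15.
Viktor ∩ Farrukh ∩ Oksana ∩ Yusuf: 13:00–13:15.
Viktor ∩ Farrukh ∩ Oksana ∩ Yusuf ∩ Beatriz: 13:00–13:15.
Windows ≥ 15 min: 13:00–13:15.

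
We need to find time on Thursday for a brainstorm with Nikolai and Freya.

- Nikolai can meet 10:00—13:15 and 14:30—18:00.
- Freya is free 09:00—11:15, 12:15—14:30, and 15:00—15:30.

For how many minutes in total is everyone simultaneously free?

Nikolai ∩ Freya: 10:00–11:15, 12:15–13:15, 15:00–15:30.
Total common minutes: 75 + 60 + 30 = 165.

165 minutes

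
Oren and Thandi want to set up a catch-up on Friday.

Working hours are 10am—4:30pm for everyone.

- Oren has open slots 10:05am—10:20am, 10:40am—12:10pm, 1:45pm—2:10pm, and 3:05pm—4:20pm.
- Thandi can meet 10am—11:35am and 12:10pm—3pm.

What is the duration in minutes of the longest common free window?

Oren ∩ Thandi: 10:05–10:20, 10:40–11:35, 13:45–14:10.
Common window lengths: 15, 55, 25 min; longest is 55.

55 minutes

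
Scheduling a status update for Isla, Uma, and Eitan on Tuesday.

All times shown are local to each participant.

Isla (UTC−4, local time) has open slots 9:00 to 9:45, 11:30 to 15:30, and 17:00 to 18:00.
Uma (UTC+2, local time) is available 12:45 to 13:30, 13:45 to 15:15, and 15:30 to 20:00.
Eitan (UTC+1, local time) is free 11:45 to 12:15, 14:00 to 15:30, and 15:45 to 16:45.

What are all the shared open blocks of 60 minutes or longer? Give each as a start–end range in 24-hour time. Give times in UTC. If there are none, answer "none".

none

Isla → UTC: 13:00–13:45, 15:30–19:30, 21:00–22:00.
Uma → UTC: 10:45–11:30, 11:45–13:15, 13:30–18:00.
Eitan → UTC: 10:45–11:15, 13:00–14:30, 14:45–15:45.
Isla ∩ Uma: 13:00–13:15, 13:30–13:45, 15:30–18:00.
Isla ∩ Uma ∩ Eitan: 13:00–13:15, 13:30–13:45, 15:30–15:45.
Windows ≥ 60 min: (none).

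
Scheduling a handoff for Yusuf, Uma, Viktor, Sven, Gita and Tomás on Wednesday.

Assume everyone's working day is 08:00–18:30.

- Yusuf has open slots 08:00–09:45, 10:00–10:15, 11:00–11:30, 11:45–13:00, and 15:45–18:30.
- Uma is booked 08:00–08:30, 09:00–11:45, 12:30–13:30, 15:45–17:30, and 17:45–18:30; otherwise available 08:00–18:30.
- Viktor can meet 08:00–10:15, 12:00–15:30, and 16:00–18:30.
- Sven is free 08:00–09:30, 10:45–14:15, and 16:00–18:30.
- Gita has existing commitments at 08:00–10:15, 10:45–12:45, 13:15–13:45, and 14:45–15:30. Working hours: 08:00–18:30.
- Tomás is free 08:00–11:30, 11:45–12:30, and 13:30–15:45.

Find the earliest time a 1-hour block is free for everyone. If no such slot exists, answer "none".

Uma free within 08:00–18:30: 08:30–09:00, 11:45–12:30, 13:30–15:45, 17:30–17:45.
Gita free within 08:00–18:30: 10:15–10:45, 12:45–13:15, 13:45–14:45, 15:30–18:30.
Yusuf ∩ Uma: 08:30–09:00, 11:45–12:30, 17:30–17:45.
Yusuf ∩ Uma ∩ Viktor: 08:30–09:00, 12:00–12:30, 17:30–17:45.
Yusuf ∩ Uma ∩ Viktor ∩ Sven: 08:30–09:00, 12:00–12:30, 17:30–17:45.
Yusuf ∩ Uma ∩ Viktor ∩ Sven ∩ Gita: 17:30–17:45.
Yusuf ∩ Uma ∩ Viktor ∩ Sven ∩ Gita ∩ Tomás: (none).
Windows ≥ 60 min: (none).

none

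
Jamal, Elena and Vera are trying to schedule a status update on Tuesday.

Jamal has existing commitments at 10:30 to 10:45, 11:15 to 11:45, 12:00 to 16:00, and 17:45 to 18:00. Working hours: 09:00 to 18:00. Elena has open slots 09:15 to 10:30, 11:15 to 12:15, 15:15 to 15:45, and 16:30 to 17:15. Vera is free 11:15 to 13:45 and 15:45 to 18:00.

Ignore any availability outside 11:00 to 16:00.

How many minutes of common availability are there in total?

15 minutes

Jamal free within 09:00–18:00: 09:00–10:30, 10:45–11:15, 11:45–12:00, 16:00–17:45.
Jamal ∩ Elena: 09:15–10:30, 11:45–12:00, 16:30–17:15.
Jamal ∩ Elena ∩ Vera: 11:45–12:00, 16:30–17:15.
Restricted to 11:00–16:00: 11:45–12:00.
Total common minutes: 15.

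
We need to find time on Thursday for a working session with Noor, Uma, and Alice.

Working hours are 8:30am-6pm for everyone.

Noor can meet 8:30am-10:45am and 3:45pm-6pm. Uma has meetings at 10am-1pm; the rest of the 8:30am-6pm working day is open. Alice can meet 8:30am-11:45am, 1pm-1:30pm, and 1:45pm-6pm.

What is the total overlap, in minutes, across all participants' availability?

Uma free within 08:30–18:00: 08:30–10:00, 13:00–18:00.
Noor ∩ Uma: 08:30–10:00, 15:45–18:00.
Noor ∩ Uma ∩ Alice: 08:30–10:00, 15:45–18:00.
Total common minutes: 90 + 135 = 225.

225 minutes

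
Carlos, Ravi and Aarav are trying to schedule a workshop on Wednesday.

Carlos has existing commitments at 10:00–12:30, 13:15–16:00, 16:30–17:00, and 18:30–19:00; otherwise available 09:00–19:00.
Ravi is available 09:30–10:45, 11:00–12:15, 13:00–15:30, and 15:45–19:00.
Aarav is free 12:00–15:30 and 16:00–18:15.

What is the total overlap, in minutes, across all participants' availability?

Carlos free within 09:00–19:00: 09:00–10:00, 12:30–13:15, 16:00–16:30, 17:00–18:30.
Carlos ∩ Ravi: 09:30–10:00, 13:00–13:15, 16:00–16:30, 17:00–18:30.
Carlos ∩ Ravi ∩ Aarav: 13:00–13:15, 16:00–16:30, 17:00–18:15.
Total common minutes: 15 + 30 + 75 = 120.

120 minutes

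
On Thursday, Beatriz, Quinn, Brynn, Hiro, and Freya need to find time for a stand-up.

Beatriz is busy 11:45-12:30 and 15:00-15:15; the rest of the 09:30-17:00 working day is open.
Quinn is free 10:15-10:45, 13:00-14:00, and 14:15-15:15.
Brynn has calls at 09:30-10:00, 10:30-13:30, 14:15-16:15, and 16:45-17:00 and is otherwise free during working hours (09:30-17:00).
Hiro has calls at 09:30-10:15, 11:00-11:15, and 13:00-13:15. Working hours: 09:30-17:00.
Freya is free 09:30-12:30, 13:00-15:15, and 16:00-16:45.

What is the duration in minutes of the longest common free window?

30 minutes

Beatriz free within 09:30–17:00: 09:30–11:45, 12:30–15:00, 15:15–17:00.
Brynn free within 09:30–17:00: 10:00–10:30, 13:30–14:15, 16:15–16:45.
Hiro free within 09:30–17:00: 10:15–11:00, 11:15–13:00, 13:15–17:00.
Beatriz ∩ Quinn: 10:15–10:45, 13:00–14:00, 14:15–15:00.
Beatriz ∩ Quinn ∩ Brynn: 10:15–10:30, 13:30–14:00.
Beatriz ∩ Quinn ∩ Brynn ∩ Hiro: 10:15–10:30, 13:30–14:00.
Beatriz ∩ Quinn ∩ Brynn ∩ Hiro ∩ Freya: 10:15–10:30, 13:30–14:00.
Common window lengths: 15, 30 min; longest is 30.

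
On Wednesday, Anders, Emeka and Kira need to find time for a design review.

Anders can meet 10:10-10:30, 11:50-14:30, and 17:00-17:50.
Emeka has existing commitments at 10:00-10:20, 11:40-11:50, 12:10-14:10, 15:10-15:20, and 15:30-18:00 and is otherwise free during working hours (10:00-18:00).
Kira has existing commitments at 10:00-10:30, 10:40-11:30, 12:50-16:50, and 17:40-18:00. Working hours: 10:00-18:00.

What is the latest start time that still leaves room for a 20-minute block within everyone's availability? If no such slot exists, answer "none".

11:50

Emeka free within 10:00–18:00: 10:20–11:40, 11:50–12:10, 14:10–15:10, 15:20–15:30.
Kira free within 10:00–18:00: 10:30–10:40, 11:30–12:50, 16:50–17:40.
Anders ∩ Emeka: 10:20–10:30, 11:50–12:10, 14:10–14:30.
Anders ∩ Emeka ∩ Kira: 11:50–12:10.
Windows ≥ 20 min: 11:50–12:10.
Latest start in the last window 11:50–12:10 is 12:10 − 20 min = 11:50.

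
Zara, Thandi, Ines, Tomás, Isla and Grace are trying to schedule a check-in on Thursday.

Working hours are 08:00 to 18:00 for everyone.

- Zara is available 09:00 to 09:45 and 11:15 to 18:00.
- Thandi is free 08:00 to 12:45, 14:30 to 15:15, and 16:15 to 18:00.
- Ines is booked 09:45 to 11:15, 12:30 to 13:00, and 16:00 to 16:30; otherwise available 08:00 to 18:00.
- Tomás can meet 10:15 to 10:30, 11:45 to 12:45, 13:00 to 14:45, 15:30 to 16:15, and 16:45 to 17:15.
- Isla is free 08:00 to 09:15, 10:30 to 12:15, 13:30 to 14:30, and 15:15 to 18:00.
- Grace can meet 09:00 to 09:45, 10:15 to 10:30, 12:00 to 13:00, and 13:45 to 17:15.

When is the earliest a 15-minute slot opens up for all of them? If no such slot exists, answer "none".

Ines free within 08:00–18:00: 08:00–09:45, 11:15–12:30, 13:00–16:00, 16:30–18:00.
Zara ∩ Thandi: 09:00–09:45, 11:15–12:45, 14:30–15:15, 16:15–18:00.
Zara ∩ Thandi ∩ Ines: 09:00–09:45, 11:15–12:30, 14:30–15:15, 16:30–18:00.
Zara ∩ Thandi ∩ Ines ∩ Tomás: 11:45–12:30, 14:30–14:45, 16:45–17:15.
Zara ∩ Thandi ∩ Ines ∩ Tomás ∩ Isla: 11:45–12:15, 16:45–17:15.
Zara ∩ Thandi ∩ Ines ∩ Tomás ∩ Isla ∩ Grace: 12:00–12:15, 16:45–17:15.
Windows ≥ 15 min: 12:00–12:15, 16:45–17:15.
Earliest such window starts at 12:00.

12:00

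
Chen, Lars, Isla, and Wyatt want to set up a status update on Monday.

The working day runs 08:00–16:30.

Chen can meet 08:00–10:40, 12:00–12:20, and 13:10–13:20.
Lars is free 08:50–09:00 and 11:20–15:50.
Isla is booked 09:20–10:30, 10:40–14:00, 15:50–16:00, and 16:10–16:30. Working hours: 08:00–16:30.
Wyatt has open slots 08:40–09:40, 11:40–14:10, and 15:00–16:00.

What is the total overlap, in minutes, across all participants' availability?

Isla free within 08:00–16:30: 08:00–09:20, 10:30–10:40, 14:00–15:50, 16:00–16:10.
Chen ∩ Lars: 08:50–09:00, 12:00–12:20, 13:10–13:20.
Chen ∩ Lars ∩ Isla: 08:50–09:00.
Chen ∩ Lars ∩ Isla ∩ Wyatt: 08:50–09:00.
Total common minutes: 10.

10 minutes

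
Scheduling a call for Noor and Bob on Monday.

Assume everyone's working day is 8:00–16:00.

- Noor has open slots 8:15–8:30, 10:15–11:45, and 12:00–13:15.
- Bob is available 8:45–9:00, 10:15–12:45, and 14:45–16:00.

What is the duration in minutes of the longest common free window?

90 minutes

Noor ∩ Bob: 10:15–11:45, 12:00–12:45.
Common window lengths: 90, 45 min; longest is 90.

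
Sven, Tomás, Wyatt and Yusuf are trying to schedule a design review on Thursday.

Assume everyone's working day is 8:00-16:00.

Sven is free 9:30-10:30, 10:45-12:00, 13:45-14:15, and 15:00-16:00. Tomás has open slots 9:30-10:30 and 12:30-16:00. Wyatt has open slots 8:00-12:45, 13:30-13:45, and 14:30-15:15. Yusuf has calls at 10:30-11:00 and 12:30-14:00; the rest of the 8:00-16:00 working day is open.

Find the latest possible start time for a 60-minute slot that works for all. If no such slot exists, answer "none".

09:30

Yusuf free within 08:00–16:00: 08:00–10:30, 11:00–12:30, 14:00–16:00.
Sven ∩ Tomás: 09:30–10:30, 13:45–14:15, 15:00–16:00.
Sven ∩ Tomás ∩ Wyatt: 09:30–10:30, 15:00–15:15.
Sven ∩ Tomás ∩ Wyatt ∩ Yusuf: 09:30–10:30, 15:00–15:15.
Windows ≥ 60 min: 09:30–10:30.
Latest start in the last window 09:30–10:30 is 10:30 − 60 min = 09:30.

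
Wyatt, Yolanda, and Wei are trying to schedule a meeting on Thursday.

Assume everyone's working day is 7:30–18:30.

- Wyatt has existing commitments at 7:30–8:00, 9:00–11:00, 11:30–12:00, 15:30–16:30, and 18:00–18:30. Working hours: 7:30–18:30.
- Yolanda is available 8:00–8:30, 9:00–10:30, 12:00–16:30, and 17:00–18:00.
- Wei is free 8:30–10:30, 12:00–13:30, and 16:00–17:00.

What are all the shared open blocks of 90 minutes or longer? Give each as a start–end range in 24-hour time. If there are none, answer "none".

Wyatt free within 07:30–18:30: 08:00–09:00, 11:00–11:30, 12:00–15:30, 16:30–18:00.
Wyatt ∩ Yolanda: 08:00–08:30, 12:00–15:30, 17:00–18:00.
Wyatt ∩ Yolanda ∩ Wei: 12:00–13:30.
Windows ≥ 90 min: 12:00–13:30.

12:00–13:30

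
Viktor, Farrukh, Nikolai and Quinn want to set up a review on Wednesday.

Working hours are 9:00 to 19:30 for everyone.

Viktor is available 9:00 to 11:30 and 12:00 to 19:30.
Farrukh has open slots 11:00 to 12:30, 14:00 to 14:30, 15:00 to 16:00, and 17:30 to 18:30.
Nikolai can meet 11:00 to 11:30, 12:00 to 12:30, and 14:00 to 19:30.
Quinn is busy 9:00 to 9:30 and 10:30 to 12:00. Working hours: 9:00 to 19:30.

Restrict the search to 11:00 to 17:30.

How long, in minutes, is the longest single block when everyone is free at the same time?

60 minutes

Quinn free within 09:00–19:30: 09:30–10:30, 12:00–19:30.
Viktor ∩ Farrukh: 11:00–11:30, 12:00–12:30, 14:00–14:30, 15:00–16:00, 17:30–18:30.
Viktor ∩ Farrukh ∩ Nikolai: 11:00–11:30, 12:00–12:30, 14:00–14:30, 15:00–16:00, 17:30–18:30.
Viktor ∩ Farrukh ∩ Nikolai ∩ Quinn: 12:00–12:30, 14:00–14:30, 15:00–16:00, 17:30–18:30.
Restricted to 11:00–17:30: 12:00–12:30, 14:00–14:30, 15:00–16:00.
Common window lengths: 30, 30, 60 min; longest is 60.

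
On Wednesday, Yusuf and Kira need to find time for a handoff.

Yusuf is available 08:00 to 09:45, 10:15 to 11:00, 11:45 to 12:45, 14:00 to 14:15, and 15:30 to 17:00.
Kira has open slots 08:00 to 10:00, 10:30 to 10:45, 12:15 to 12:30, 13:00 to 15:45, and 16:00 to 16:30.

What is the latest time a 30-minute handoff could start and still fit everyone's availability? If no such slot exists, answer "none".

16:00

Yusuf ∩ Kira: 08:00–09:45, 10:30–10:45, 12:15–12:30, 14:00–14:15, 15:30–15:45, 16:00–16:30.
Windows ≥ 30 min: 08:00–09:45, 16:00–16:30.
Latest start in the last window 16:00–16:30 is 16:30 − 30 min = 16:00.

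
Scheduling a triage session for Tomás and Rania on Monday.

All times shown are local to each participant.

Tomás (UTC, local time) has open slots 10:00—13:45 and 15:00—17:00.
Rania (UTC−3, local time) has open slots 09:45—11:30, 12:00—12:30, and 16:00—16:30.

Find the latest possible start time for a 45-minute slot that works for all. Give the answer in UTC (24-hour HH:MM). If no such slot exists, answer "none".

13:00

Tomás → UTC: 10:00–13:45, 15:00–17:00.
Rania → UTC: 12:45–14:30, 15:00–15:30, 19:00–19:30.
Tomás ∩ Rania: 12:45–13:45, 15:00–15:30.
Windows ≥ 45 min: 12:45–13:45.
Latest start in the last window 12:45–13:45 is 13:45 − 45 min = 13:00.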